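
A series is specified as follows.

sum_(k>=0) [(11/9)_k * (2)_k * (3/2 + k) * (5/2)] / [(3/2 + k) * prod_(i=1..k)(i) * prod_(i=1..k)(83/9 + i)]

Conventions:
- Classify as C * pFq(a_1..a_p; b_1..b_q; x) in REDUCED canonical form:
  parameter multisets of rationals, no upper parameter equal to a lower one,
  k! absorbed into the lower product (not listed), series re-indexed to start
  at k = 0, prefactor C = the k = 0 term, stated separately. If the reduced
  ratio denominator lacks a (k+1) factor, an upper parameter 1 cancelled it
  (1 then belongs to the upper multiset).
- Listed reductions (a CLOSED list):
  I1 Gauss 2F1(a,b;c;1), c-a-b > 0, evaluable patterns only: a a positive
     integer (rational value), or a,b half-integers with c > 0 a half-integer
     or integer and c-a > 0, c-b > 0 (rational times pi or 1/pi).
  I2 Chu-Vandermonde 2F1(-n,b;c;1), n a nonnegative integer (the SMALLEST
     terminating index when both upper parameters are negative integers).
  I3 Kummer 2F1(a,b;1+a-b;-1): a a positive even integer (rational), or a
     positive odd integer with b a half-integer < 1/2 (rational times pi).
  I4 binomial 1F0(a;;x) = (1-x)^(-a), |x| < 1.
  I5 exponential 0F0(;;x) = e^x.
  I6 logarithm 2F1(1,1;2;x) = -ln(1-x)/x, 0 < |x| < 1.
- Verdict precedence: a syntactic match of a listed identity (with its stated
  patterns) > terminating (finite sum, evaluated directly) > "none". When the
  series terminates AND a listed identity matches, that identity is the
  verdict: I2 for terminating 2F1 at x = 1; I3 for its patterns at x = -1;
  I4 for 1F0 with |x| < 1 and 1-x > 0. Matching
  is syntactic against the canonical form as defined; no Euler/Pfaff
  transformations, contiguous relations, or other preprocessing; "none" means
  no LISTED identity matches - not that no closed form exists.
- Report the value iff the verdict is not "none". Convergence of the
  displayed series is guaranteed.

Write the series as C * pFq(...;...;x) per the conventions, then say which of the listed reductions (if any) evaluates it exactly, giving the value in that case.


Canonical form: C = 5/2 times 2F1 with upper {11/9, 2}, lower {92/9}, x = 1. Verdict at x = 1: the Gauss summation I1 matches (x = 1: the Gamma ratio telescopes since c-a-b = 7 > 0 and a = 2 in Z>0). Value: 15355/4536.

Key step: with t_0 = 5/2, striking the common factor k + 3/2 reduces the term (prefactor 5/2).
Adjacent-term ratio: r(k) = 1 * (k+11/9) (k+2) / [(k+92/9) (k+1)] - poly over poly, x = 1 from leading terms; C = 5/2 at k = 0.


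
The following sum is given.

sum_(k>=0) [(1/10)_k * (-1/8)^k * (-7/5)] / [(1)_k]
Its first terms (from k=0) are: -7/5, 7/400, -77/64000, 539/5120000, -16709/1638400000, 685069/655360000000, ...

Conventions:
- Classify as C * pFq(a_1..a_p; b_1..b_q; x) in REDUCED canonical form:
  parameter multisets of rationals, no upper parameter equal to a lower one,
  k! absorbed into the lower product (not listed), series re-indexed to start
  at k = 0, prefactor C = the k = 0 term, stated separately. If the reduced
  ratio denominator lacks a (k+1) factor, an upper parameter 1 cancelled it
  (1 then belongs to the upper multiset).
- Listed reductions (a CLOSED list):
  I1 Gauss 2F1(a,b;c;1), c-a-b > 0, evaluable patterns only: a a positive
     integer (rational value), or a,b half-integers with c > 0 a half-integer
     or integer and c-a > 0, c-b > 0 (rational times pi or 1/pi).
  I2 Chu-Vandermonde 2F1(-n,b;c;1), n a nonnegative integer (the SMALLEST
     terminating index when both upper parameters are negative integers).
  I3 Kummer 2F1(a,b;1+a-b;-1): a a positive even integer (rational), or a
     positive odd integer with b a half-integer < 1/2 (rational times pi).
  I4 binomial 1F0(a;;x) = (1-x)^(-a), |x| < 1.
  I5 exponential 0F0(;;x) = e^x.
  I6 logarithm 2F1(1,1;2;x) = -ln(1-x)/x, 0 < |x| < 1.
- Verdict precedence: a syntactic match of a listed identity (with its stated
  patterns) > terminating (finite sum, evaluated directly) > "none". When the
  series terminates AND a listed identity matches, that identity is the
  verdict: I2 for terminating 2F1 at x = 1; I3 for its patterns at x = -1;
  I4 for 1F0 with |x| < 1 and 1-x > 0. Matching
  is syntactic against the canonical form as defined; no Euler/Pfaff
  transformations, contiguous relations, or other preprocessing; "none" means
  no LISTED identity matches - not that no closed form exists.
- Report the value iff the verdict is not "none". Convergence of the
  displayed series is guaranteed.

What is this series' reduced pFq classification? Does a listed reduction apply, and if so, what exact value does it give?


The series (x = -1/8) is 1F0: upper {1/10}, lower {-}, prefactor -7/5. Verdict (x = -1/8): binomial (I4) applies (the 1F0 binomial series: exponent -1/10, x = -1/8). Hence: (-7/5) * (9/8)^(-1/10).

Key observation: x = (-1/8) and (1)_k (C = -7/5, x = -1/8) is k! itself.
Consecutive-term ratio: r(k) = (-1/8) * (k+1/10) / [(k+1)] - poly over poly, x = (-1/8) from leading terms; C = -7/5 at k = 0.


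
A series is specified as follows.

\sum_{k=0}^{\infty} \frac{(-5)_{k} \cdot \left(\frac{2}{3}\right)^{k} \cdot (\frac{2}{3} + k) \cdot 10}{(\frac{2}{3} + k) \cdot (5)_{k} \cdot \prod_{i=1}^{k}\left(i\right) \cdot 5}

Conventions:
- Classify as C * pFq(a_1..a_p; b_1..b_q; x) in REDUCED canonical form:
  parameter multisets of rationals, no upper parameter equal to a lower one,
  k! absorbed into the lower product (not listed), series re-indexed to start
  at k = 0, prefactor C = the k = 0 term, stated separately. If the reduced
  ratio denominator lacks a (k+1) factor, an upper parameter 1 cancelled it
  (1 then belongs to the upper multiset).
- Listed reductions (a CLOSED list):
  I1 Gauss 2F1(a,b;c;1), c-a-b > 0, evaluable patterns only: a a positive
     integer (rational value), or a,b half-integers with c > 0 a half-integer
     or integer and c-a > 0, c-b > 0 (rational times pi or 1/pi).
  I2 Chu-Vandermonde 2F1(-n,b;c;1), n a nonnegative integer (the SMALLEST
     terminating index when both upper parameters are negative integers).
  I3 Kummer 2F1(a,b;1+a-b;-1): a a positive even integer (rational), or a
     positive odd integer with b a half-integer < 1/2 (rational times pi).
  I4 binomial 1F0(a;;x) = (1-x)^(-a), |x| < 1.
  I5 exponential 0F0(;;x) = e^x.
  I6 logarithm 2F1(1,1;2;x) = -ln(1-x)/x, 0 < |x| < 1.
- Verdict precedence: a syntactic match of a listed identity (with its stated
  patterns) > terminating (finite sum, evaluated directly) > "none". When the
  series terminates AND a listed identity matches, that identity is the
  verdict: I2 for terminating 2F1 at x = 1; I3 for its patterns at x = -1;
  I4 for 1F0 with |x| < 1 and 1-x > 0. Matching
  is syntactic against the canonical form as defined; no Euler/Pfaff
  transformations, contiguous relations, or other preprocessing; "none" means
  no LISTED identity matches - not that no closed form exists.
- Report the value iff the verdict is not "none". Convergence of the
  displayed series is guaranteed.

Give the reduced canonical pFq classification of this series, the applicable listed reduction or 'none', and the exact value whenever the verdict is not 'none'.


This is 2 * 1F1(-5; 5; \frac{2}{3}) in reduced canonical form. Verdict: terminating (-5 upstairs). 6 nonzero terms in all; added directly. Its exact value is \frac{214916}{229635}.

Key step: x = \frac{2}{3} and the constant factors (C = 2, x = 2/3) combine into one prefactor.
Step ratio: r(k) = \frac{2}{3} * (k-5) / [(k+5) (k+1)] - rational in k, leading ratio \frac{2}{3}; with t_0 = 2, classification follows.


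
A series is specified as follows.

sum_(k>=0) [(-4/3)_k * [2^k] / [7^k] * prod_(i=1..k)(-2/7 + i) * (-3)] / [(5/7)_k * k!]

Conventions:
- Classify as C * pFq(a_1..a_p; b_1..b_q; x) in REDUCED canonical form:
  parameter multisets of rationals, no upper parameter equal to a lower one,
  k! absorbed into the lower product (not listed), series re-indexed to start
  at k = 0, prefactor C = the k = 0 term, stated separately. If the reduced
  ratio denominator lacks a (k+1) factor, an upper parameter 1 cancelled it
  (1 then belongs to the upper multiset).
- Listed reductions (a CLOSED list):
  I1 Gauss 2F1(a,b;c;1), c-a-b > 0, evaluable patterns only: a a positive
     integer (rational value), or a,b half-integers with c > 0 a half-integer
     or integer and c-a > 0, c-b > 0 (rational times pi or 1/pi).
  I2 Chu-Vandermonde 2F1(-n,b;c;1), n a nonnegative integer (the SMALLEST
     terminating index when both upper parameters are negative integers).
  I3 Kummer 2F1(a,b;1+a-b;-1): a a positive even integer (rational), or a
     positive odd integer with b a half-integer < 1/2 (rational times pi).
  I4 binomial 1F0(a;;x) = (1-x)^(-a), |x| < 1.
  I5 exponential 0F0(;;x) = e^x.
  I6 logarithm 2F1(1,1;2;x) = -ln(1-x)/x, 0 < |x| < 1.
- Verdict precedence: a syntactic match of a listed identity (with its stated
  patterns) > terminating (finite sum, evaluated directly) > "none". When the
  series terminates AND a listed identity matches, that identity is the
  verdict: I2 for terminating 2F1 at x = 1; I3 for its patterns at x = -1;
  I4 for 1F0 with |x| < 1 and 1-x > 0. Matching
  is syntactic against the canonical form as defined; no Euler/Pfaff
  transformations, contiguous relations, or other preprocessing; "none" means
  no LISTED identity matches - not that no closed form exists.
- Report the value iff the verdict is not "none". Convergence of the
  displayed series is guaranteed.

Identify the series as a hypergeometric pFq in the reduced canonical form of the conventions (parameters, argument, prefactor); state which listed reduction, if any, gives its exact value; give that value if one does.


Reduced: x = 2/7, 1F0, upper = {-4/3}, lower = {-}, C = -3. Verdict: this is the I4 binomial reduction (the 1F0 binomial series: exponent 4/3, x = 2/7). Sum: (-3) * (5/7)^(4/3).

The tell: with t_0 = -3, the parameter 5/7 appears in both the upper and lower lists and cancels.
Adjacent-term ratio: r(k) = (2/7) * (k-4/3) / [(k+1)] - poly over poly, x = (2/7) from leading terms; C = -3 at k = 0.


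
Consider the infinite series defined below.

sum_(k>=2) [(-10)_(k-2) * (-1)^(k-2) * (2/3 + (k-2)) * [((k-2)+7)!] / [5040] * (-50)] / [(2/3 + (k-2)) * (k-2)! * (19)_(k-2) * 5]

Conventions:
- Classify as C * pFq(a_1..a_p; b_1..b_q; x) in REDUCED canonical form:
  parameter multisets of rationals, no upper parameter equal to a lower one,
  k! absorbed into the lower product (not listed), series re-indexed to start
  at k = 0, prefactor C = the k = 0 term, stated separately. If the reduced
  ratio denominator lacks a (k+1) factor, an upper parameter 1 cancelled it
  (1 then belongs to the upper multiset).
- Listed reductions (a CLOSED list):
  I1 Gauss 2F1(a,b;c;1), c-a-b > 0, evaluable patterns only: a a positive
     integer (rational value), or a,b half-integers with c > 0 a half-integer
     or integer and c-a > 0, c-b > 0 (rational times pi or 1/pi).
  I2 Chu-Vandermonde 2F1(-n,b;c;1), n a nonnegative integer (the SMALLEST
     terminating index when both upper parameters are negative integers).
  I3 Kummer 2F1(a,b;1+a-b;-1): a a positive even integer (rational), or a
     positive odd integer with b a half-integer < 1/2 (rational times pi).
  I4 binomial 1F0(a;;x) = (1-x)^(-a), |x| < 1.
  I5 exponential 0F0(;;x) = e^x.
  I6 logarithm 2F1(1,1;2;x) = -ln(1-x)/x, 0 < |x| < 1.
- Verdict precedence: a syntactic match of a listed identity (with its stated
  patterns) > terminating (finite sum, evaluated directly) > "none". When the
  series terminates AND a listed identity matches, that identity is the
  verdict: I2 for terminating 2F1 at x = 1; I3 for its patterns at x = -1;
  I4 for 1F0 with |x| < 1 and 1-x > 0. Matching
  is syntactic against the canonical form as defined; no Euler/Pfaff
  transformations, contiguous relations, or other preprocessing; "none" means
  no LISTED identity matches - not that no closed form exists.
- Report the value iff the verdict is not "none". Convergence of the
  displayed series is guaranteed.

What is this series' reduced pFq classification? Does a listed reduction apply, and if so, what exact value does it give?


First insight: t_0 = -10 here, and the factorial ratio (prefactor -10) (k+a-1)!/(a-1)! is a rising factorial (a)_k.
Ratio: r(k) = (-1) * (k-10) (k+8) / [(k+19) (k+1)] - poly over poly, x = (-1) from leading terms; C = -10 at k = 0.

At argument -1: a 2F1 with upper {-10, 8}, lower {19}, scaled by C = -10. Verdict: Kummer's theorem (I3) applies (x = -1; c = 19 equals 1+a-b for upper {-10, 8}: listed pattern). Hence: -3060/7.


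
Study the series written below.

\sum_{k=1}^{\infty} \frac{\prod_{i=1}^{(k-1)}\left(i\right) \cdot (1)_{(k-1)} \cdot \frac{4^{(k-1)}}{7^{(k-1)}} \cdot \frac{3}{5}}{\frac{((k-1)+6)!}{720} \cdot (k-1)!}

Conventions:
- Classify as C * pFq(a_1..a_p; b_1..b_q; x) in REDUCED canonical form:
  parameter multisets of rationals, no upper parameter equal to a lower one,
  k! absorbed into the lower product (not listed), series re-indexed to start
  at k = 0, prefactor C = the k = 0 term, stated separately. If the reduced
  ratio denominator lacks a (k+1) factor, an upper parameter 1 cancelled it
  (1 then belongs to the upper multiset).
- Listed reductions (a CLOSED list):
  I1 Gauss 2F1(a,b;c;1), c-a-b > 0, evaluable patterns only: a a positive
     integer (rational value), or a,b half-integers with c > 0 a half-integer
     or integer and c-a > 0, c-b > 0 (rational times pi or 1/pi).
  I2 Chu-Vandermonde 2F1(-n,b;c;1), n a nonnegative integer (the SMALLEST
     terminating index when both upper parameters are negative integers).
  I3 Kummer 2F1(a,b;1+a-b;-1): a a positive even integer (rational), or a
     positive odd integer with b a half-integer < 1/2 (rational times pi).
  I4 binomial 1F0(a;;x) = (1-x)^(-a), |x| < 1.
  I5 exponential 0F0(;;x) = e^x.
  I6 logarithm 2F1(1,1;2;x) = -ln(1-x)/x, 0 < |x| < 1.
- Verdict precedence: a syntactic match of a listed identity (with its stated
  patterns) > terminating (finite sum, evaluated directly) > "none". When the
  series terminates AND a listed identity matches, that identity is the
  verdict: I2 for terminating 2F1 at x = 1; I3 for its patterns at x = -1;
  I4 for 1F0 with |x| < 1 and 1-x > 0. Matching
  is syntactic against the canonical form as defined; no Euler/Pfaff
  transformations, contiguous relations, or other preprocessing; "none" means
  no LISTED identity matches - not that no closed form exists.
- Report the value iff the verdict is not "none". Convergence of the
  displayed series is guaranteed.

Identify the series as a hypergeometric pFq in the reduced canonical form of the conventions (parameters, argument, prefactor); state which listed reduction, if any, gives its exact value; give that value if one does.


Key observation: t_0 = \frac{3}{5} here, and the two geometric factors (prefactor 3/5) combine into one argument.
Step ratio: r(k) = \frac{4}{7} * (k+1) (k+1) / [(k+7) (k+1)] - rational; roots negated = parameters, x = \frac{4}{7}, C = \frac{3}{5}.

x = \frac{4}{7} here; the reduced form reads 2F1, upper {1, 1}, lower {7}, C = \frac{3}{5}. Verdict: none - this 2F1 at x = \frac{4}{7} matches no listed pattern, and upper {1, 1} holds no stopper.


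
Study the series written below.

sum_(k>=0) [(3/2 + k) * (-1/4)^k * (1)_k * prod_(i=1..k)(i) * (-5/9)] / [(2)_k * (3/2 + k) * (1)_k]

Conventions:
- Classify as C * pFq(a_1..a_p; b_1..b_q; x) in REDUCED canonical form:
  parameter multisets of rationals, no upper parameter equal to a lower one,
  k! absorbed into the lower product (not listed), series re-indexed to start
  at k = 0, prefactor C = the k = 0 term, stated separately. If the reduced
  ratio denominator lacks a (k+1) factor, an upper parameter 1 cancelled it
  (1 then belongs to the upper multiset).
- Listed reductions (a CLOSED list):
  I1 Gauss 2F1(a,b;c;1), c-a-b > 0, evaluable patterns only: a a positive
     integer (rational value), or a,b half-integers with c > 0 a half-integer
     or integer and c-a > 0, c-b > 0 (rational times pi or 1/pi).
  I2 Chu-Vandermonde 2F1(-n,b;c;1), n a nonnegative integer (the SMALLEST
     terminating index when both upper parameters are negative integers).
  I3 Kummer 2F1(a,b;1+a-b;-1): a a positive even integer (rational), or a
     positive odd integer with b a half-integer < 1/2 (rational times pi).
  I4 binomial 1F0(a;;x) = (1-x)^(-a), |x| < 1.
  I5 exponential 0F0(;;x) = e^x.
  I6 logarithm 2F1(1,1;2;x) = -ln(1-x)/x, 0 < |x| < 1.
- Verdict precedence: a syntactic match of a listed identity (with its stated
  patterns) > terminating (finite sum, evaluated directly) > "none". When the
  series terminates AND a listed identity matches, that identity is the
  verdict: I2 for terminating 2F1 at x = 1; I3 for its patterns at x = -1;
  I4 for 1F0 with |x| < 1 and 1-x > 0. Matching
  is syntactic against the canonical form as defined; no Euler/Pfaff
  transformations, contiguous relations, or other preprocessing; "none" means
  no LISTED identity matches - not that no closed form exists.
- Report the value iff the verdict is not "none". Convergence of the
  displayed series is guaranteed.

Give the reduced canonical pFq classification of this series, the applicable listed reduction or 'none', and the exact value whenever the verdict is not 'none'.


First insight: x = (-1/4) and (1)_k (prefactor -5/9) is k! itself.
Step ratio: r(k) = (-1/4) * (k+1) (k+1) / [(k+2) (k+1)] - rational; roots negated = parameters, x = (-1/4), C = -5/9.

Classification (C = -5/9): 2F1 with upper {1, 1}, lower {2}, argument x = -1/4. Verdict (x = -1/4): the logarithmic series (I6) applies (the logarithm: parameters (1,1;2), x = -1/4). Exact value: (-20/9) * ln(5/4).


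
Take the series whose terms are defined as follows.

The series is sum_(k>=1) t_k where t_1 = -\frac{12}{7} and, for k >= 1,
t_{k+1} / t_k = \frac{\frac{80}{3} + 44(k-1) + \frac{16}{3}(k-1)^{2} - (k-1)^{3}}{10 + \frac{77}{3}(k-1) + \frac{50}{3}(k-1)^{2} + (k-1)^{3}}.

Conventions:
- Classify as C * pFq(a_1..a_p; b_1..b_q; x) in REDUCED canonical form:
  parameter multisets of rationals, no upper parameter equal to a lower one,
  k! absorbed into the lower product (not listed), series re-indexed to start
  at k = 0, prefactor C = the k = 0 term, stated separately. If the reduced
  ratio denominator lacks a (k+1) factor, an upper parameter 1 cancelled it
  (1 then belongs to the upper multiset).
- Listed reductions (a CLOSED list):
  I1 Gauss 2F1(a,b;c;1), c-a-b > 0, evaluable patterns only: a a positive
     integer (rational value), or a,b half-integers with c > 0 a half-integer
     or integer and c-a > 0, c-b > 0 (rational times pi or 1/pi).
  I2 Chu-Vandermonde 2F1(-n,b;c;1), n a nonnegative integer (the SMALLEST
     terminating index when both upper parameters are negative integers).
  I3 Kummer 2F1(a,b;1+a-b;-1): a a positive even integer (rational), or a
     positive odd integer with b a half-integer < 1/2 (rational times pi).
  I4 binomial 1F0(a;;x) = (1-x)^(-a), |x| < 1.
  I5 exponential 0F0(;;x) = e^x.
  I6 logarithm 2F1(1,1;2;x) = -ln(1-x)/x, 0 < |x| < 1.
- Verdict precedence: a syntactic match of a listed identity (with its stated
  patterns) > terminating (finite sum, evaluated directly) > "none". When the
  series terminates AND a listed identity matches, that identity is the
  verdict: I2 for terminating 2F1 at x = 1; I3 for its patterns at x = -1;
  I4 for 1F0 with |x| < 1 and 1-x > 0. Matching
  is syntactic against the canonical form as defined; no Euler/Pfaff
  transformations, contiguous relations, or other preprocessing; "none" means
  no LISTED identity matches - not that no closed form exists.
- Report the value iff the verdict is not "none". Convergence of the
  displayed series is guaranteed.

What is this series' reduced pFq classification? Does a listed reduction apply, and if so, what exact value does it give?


With C = -\frac{12}{7}: the canonical form is 2F1(-10, 4; 15; -1). Verdict: Kummer's theorem (I3) fires (x = -1; c = 15 equals 1+a-b for upper {-10, 4}: listed pattern). Exact value: -26.

The tell: with t_0 = -\frac{12}{7}, the ratio is unreduced: k + 2/3 divides both sides (prefactor -12/7).
Ratio: r(k) = -1 * (k-10) (k+4) / [(k+15) (k+1)] - poly over poly, x = -1 from leading terms; C = -\frac{12}{7} at k = 0.


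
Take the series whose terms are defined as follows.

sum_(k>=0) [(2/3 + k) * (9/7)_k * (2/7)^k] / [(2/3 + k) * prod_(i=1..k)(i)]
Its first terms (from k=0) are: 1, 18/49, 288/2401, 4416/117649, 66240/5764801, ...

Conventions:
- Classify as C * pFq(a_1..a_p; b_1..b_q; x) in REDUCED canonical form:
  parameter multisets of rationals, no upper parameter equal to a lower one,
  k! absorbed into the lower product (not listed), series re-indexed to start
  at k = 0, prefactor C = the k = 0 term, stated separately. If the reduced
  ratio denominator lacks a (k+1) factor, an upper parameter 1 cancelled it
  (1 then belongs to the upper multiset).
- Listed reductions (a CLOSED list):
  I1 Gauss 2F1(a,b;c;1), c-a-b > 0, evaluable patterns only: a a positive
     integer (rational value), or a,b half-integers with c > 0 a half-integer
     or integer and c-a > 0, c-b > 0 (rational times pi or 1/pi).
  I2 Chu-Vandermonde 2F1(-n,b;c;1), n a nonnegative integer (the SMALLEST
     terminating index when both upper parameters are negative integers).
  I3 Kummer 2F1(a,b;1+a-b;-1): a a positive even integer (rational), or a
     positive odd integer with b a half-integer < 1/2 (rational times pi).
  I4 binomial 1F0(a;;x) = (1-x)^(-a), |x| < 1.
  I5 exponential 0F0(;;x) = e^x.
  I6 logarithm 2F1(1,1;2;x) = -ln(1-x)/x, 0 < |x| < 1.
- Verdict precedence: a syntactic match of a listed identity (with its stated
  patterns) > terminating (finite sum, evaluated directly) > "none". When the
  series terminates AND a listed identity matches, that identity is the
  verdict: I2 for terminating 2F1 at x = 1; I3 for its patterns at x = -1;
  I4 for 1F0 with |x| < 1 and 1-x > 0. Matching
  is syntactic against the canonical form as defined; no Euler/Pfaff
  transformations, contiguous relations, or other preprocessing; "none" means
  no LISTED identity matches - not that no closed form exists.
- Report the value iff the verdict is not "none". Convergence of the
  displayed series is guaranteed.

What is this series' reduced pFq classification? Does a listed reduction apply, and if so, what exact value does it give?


Prefactor 1, argument 2/7: 1F0 with upper {9/7} over lower {-}. Verdict: the I4 binomial reduction applies (the 1F0 binomial series: exponent -9/7, x = 2/7). Exact value: (5/7)^(-9/7).

First insight: with t_0 = 1, the factor k + 2/3 cancels (top and bottom), leaving C = 1, x = 2/7.
Step ratio: r(k) = (2/7) * (k+9/7) / [(k+1)] - rational in k. x = (2/7); t_0 = 1; negate the roots.


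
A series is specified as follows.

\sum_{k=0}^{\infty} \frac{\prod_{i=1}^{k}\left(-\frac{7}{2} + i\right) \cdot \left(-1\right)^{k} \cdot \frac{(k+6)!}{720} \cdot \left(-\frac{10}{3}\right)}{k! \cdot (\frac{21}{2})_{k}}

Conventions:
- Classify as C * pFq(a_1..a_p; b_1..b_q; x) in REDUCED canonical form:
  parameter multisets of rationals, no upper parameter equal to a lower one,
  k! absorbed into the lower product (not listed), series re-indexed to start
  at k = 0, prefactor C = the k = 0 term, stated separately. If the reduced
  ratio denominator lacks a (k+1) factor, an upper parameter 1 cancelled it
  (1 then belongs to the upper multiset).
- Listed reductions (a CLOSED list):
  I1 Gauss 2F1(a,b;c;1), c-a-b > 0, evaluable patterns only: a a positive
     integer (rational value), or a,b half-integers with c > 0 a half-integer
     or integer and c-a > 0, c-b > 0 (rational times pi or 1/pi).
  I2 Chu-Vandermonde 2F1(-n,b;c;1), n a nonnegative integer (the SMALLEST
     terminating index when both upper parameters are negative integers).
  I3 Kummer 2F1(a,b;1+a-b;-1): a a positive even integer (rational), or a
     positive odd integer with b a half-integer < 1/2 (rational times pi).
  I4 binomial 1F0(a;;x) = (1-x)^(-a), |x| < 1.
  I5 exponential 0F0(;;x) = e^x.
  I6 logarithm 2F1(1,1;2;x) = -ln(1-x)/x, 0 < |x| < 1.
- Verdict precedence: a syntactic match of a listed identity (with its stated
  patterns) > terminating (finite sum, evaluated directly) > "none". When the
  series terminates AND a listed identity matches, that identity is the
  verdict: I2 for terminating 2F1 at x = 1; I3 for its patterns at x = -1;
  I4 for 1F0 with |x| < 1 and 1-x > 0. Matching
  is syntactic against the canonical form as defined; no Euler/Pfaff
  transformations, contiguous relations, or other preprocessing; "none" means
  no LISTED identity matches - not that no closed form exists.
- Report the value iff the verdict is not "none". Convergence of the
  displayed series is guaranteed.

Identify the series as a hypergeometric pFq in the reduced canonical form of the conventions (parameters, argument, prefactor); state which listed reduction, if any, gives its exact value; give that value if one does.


At argument -1: a 2F1 with upper {-\frac{5}{2}, 7}, lower {\frac{21}{2}}, scaled by C = -\frac{10}{3}. Verdict: Kummer (I3) fires (x = -1; c = \frac{21}{2} equals 1+a-b for upper {-\frac{5}{2}, 7}: listed pattern). Exact value: \left(-\frac{8083075}{2097152}\right) \cdot \pi.

The tell: with t_0 = -\frac{10}{3}, the running product (C = -10/3, x = -1) telescopes to a rising factorial.
Adjacent-term ratio: r(k) = -1 * (k-\frac{5}{2}) (k+7) / [(k+\frac{21}{2}) (k+1)] - rational; roots negated = parameters, x = -1, C = -\frac{10}{3}.


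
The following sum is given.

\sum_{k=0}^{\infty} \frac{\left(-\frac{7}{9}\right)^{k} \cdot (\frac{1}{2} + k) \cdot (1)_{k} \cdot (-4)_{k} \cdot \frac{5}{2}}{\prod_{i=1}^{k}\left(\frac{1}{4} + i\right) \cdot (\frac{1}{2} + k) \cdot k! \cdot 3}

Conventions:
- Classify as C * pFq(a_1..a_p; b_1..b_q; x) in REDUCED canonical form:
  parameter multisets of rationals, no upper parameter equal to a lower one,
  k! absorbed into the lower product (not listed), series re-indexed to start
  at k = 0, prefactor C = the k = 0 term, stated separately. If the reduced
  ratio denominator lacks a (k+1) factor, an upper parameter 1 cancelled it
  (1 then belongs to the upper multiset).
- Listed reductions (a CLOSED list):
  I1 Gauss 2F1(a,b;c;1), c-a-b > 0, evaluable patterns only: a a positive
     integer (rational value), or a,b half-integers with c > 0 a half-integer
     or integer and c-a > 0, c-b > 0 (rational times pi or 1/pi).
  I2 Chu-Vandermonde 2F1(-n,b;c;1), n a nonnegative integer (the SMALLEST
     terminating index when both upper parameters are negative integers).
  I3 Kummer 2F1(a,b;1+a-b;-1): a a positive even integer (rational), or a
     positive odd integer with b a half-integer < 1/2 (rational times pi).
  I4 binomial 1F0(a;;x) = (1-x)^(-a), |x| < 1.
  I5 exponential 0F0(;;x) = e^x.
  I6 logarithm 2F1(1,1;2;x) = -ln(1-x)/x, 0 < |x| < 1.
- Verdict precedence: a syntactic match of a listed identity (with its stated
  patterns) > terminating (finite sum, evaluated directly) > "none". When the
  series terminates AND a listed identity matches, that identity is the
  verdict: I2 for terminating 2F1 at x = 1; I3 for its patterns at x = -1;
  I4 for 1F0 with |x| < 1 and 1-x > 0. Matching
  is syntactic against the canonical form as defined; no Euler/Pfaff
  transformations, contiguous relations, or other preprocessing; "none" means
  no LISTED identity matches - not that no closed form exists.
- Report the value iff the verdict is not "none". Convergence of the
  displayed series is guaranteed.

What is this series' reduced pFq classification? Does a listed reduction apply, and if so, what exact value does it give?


Classification (C = \frac{5}{6}): 2F1 with upper {-4, 1}, lower {\frac{5}{4}}, argument x = -\frac{7}{9}. Verdict: terminating - no listed pattern fits, but -4 in the upper list cuts the series at k = 4; direct evaluation. Its exact value is \frac{163806371}{26099658}.

Key step: with t_0 = \frac{5}{6}, the lower running product (prefactor 5/6) is a rising factorial.
Adjacent-term ratio: r(k) = -\frac{7}{9} * (k-4) (k+1) / [(k+\frac{5}{4}) (k+1)] - rational in k. x = -\frac{7}{9}; t_0 = \frac{5}{6}; negate the roots.


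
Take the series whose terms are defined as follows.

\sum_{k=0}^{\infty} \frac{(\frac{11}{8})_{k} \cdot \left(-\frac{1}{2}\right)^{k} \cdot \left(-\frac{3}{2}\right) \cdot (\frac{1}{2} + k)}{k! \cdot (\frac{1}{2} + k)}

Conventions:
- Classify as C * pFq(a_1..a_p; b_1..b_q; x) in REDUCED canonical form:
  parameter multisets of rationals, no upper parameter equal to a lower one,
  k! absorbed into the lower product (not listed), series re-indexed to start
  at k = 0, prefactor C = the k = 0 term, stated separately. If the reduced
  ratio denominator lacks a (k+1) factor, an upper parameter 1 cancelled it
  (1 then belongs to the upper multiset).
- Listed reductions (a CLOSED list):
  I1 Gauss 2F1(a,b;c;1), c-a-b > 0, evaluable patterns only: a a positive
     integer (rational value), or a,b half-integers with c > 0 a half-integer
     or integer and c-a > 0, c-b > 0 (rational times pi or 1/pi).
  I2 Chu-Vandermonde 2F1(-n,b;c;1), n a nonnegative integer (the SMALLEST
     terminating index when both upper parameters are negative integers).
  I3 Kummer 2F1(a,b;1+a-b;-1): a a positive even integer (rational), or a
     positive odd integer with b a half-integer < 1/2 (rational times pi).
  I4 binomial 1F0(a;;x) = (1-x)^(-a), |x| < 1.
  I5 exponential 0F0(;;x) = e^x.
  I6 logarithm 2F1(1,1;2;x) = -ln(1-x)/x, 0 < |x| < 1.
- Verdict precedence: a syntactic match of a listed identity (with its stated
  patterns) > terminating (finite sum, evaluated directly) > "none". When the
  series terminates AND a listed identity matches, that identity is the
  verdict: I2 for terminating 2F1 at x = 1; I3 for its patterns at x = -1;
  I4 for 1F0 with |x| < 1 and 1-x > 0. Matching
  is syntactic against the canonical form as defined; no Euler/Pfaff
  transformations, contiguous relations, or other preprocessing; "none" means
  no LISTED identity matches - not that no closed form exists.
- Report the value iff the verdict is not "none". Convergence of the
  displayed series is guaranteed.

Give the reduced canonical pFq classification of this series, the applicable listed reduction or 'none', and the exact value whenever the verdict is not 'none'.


Classification (C = -\frac{3}{2}): 1F0 with upper {\frac{11}{8}}, lower {-}, argument x = -\frac{1}{2}. Verdict: this is the binomial series (I4) (the 1F0 binomial series: exponent -11/8, x = -\frac{1}{2}). Hence: \left(-\frac{3}{2}\right) \cdot \left(\frac{3}{2}\right)^{-\frac{11}{8}}.

Structural cue: t_0 = -\frac{3}{2} here, and the factor k + 1/2 cancels (top and bottom), leaving C = -3/2, x = -1/2.
Term ratio: r(k) = -\frac{1}{2} * (k+\frac{11}{8}) / [(k+1)] - rational in k. x = -\frac{1}{2}; t_0 = -\frac{3}{2}; negate the roots.


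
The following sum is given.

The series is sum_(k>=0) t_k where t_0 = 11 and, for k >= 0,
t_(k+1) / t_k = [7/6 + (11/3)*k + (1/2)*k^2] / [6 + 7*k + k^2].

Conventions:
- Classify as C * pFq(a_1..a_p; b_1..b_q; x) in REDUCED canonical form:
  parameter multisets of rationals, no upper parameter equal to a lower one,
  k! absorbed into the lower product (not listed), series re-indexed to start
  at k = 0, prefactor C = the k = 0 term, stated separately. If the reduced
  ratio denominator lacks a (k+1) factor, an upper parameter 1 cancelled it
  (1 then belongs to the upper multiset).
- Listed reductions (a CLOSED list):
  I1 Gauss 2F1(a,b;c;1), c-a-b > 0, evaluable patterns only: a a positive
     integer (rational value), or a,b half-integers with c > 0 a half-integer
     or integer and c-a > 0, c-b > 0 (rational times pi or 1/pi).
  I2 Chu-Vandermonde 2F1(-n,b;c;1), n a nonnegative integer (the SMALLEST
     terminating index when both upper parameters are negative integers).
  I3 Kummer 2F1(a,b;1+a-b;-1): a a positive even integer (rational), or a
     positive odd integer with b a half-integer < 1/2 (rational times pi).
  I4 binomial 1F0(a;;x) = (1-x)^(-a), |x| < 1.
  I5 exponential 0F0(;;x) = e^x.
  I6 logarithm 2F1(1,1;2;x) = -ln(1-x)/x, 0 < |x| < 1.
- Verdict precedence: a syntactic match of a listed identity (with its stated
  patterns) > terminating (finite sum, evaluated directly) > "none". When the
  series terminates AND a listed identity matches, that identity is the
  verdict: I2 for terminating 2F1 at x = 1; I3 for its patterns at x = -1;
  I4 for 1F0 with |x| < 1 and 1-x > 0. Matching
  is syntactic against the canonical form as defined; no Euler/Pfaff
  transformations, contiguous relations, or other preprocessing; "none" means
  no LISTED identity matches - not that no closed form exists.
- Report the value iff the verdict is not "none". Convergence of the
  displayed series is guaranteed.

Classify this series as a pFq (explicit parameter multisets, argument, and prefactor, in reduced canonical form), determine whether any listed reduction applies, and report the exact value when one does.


Reduced: x = 1/2, 2F1, upper = {1/3, 7}, lower = {6}, C = 11. Verdict: none. No listed pattern accepts 2F1(1/3, 7; 6; 1/2).

Key step: x = (1/2) and roots of the ratio polynomials (C = 11) are the negated parameters.
Term ratio: r(k) = (1/2) * (k+1/3) (k+7) / [(k+6) (k+1)] - poly over poly, x = (1/2) from leading terms; C = 11 at k = 0.


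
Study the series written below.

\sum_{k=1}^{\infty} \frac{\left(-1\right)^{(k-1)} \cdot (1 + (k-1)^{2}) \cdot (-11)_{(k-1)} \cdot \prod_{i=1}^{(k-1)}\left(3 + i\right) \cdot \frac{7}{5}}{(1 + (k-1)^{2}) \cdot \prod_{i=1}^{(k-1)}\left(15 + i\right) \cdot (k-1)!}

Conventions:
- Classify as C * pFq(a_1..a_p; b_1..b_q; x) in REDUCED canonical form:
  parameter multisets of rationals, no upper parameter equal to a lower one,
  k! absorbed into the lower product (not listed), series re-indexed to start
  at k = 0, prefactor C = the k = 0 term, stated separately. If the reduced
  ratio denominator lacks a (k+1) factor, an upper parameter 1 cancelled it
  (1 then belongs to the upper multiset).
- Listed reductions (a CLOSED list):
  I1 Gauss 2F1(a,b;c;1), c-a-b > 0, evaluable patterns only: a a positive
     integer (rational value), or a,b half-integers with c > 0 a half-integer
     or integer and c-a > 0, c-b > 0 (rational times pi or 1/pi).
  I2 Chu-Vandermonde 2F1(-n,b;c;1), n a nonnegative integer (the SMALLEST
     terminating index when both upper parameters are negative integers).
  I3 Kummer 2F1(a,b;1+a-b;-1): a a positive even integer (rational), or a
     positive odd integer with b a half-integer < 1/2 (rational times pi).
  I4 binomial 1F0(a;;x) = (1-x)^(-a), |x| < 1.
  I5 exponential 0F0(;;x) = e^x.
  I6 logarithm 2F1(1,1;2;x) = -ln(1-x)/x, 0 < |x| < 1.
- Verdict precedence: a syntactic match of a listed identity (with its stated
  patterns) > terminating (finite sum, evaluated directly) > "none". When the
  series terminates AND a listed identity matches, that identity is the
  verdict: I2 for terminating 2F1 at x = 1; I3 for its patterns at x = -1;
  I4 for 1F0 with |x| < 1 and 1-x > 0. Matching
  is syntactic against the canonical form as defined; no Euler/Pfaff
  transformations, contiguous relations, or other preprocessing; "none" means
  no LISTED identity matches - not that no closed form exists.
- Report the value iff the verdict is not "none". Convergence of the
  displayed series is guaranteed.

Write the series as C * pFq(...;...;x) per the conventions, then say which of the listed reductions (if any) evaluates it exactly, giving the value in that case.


Prefactor \frac{7}{5}, argument -1: 2F1 with upper {-11, 4} over lower {16}. Verdict: Kummer's theorem (I3) applies (x = -1; c = 16 equals 1+a-b for upper {-11, 4}: listed pattern). Hence: \frac{49}{2}.

First insight: t_0 being \frac{7}{5}, the running product (prefactor 7/5) telescopes to a rising factorial.
Step ratio: r(k) = -1 * (k-11) (k+4) / [(k+16) (k+1)] - rational in k. x = -1; t_0 = \frac{7}{5}; negate the roots.


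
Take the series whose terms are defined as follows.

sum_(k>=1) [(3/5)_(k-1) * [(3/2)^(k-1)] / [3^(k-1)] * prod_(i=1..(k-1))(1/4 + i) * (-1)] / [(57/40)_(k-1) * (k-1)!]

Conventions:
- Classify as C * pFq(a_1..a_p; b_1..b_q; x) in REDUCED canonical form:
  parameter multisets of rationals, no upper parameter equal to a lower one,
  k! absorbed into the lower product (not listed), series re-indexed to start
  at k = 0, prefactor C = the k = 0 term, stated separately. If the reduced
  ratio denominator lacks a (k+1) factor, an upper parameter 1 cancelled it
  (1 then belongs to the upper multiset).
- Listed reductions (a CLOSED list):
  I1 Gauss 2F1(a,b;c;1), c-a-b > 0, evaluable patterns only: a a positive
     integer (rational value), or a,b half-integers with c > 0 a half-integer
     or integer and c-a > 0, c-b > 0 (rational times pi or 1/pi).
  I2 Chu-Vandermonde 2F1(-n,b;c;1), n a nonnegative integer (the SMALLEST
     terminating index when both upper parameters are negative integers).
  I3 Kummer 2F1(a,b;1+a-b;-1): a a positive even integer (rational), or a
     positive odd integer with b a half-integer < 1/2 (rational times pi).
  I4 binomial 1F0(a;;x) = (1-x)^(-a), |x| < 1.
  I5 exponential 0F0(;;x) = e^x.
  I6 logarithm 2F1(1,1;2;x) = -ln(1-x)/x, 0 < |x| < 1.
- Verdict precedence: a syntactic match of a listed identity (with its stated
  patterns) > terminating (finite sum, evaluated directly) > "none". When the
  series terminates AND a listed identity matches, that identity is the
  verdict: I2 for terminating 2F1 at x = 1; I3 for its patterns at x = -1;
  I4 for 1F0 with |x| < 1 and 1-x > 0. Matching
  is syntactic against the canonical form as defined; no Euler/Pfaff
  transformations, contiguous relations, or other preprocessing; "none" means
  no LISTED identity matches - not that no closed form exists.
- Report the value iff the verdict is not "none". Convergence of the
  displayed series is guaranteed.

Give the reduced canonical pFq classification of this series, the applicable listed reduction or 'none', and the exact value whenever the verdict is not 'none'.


Key step: with t_0 = -1, the running product (prefactor -1) telescopes to a rising factorial.
Consecutive-term ratio: r(k) = (1/2) * (k+3/5) (k+5/4) / [(k+57/40) (k+1)] ; factor over Q: parameters, x = (1/2), and C = -1.

Prefactor -1, argument 1/2: 2F1 with upper {3/5, 5/4} over lower {57/40}. Verdict: no listed reduction: x = 1/2 and upper {3/5, 5/4} fail every I1-I6 pattern.


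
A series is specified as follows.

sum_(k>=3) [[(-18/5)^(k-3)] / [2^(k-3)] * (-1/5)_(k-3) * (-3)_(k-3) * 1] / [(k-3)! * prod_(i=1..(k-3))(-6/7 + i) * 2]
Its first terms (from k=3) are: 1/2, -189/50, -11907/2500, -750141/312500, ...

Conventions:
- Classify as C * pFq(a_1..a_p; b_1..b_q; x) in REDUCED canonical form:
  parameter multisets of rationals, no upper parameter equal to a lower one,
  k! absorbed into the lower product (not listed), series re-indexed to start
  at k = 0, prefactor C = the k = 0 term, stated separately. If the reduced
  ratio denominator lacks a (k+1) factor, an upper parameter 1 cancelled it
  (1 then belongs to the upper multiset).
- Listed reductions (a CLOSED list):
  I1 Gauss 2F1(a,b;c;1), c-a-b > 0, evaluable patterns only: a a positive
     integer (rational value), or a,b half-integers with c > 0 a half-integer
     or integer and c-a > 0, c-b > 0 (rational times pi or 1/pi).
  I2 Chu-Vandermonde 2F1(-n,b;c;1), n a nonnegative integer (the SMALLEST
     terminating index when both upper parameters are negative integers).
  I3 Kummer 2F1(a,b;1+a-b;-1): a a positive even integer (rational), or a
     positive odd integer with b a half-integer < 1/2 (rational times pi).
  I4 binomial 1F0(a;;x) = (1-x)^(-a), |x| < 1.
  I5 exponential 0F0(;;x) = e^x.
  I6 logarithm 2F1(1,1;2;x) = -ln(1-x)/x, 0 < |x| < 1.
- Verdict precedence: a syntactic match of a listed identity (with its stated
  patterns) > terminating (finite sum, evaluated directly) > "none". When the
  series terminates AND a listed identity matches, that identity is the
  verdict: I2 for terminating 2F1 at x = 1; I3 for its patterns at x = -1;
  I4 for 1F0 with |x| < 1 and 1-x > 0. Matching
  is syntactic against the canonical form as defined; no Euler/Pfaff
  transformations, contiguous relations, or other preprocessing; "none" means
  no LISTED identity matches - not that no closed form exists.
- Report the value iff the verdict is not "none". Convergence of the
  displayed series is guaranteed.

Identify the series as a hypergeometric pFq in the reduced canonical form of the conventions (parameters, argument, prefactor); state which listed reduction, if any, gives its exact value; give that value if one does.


Prefactor 1/2, argument -9/5: 2F1 with upper {-3, -1/5} over lower {1/7}. Verdict: terminating at k = 3: the factor (-3)_k kills every later term; summing the 4 survivors is exact. Hence: -815879/78125.

The tell: x = (-9/5) and the two k-th powers (C = 1/2) combine into one argument.
Ratio: r(k) = (-9/5) * (k-3) (k-1/5) / [(k+1/7) (k+1)] - rational in k. x = (-9/5); t_0 = 1/2; negate the roots.
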